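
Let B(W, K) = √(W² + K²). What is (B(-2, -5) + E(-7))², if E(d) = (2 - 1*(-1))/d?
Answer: 1430/49 - 6*√29/7 ≈ 24.568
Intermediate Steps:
E(d) = 3/d (E(d) = (2 + 1)/d = 3/d)
B(W, K) = √(K² + W²)
(B(-2, -5) + E(-7))² = (√((-5)² + (-2)²) + 3/(-7))² = (√(25 + 4) + 3*(-⅐))² = (√29 - 3/7)² = (-3/7 + √29)²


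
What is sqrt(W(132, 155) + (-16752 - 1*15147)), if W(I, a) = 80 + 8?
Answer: I*sqrt(31811) ≈ 178.36*I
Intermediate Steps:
W(I, a) = 88
sqrt(W(132, 155) + (-16752 - 1*15147)) = sqrt(88 + (-16752 - 1*15147)) = sqrt(88 + (-16752 - 15147)) = sqrt(88 - 31899) = sqrt(-31811) = I*sqrt(31811)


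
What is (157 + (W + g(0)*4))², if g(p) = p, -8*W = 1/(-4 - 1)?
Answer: 39450961/1600 ≈ 24657.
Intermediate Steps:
W = 1/40 (W = -1/(8*(-4 - 1)) = -⅛/(-5) = -⅛*(-⅕) = 1/40 ≈ 0.025000)
(157 + (W + g(0)*4))² = (157 + (1/40 + 0*4))² = (157 + (1/40 + 0))² = (157 + 1/40)² = (6281/40)² = 39450961/1600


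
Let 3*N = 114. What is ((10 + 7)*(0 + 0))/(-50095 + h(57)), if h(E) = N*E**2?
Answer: 0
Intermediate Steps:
N = 38 (N = (1/3)*114 = 38)
h(E) = 38*E**2
((10 + 7)*(0 + 0))/(-50095 + h(57)) = ((10 + 7)*(0 + 0))/(-50095 + 38*57**2) = (17*0)/(-50095 + 38*3249) = 0/(-50095 + 123462) = 0/73367 = 0*(1/73367) = 0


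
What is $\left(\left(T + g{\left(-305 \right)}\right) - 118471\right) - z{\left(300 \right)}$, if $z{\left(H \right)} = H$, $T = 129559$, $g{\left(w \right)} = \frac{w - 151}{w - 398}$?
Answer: $\frac{399180}{37} \approx 10789.0$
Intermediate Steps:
$g{\left(w \right)} = \frac{-151 + w}{-398 + w}$
$\left(\left(T + g{\left(-305 \right)}\right) - 118471\right) - z{\left(300 \right)} = \left(\left(129559 + \frac{-151 - 305}{-398 - 305}\right) - 118471\right) - 300 = \left(\left(129559 + \frac{1}{-703} \left(-456\right)\right) - 118471\right) - 300 = \left(\left(129559 - - \frac{24}{37}\right) - 118471\right) - 300 = \left(\left(129559 + \frac{24}{37}\right) - 118471\right) - 300 = \left(\frac{4793707}{37} - 118471\right) - 300 = \frac{410280}{37} - 300 = \frac{399180}{37}$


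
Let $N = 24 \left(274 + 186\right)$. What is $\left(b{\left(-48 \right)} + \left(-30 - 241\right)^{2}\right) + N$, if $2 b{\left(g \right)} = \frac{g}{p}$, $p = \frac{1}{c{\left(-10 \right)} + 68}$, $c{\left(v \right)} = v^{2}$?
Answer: $80449$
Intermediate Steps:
$p = \frac{1}{168}$ ($p = \frac{1}{\left(-10\right)^{2} + 68} = \frac{1}{100 + 68} = \frac{1}{168} \approx 0.0059524$)
$b{\left(g \right)} = 84 g$ ($b{\left(g \right)} = \frac{g \frac{1}{\frac{1}{168}}}{2} = \frac{g 168}{2} = \frac{168 g}{2} = 84 g$)
$N = 11040$ ($N = 24 \cdot 460 = 11040$)
$\left(b{\left(-48 \right)} + \left(-30 - 241\right)^{2}\right) + N = \left(84 \left(-48\right) + \left(-30 - 241\right)^{2}\right) + 11040 = \left(-4032 + \left(-271\right)^{2}\right) + 11040 = \left(-4032 + 73441\right) + 11040 = 69409 + 11040 = 80449$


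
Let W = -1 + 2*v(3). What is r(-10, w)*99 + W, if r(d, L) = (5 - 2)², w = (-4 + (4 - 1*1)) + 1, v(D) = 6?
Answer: 902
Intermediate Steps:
W = 11 (W = -1 + 2*6 = -1 + 12 = 11)
w = 0 (w = (-4 + (4 - 1)) + 1 = (-4 + 3) + 1 = -1 + 1 = 0)
r(d, L) = 9 (r(d, L) = 3² = 9)
r(-10, w)*99 + W = 9*99 + 11 = 891 + 11 = 902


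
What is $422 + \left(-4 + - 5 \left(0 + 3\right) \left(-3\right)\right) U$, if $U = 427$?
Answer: $17929$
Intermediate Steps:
$422 + \left(-4 + - 5 \left(0 + 3\right) \left(-3\right)\right) U = 422 + \left(-4 + - 5 \left(0 + 3\right) \left(-3\right)\right) 427 = 422 + \left(-4 + \left(-5\right) 3 \left(-3\right)\right) 427 = 422 + \left(-4 - -45\right) 427 = 422 + \left(-4 + 45\right) 427 = 422 + 41 \cdot 427 = 422 + 17507 = 17929$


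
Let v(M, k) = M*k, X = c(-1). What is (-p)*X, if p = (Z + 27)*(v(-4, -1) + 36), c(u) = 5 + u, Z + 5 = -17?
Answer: -800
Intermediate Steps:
Z = -22 (Z = -5 - 17 = -22)
X = 4 (X = 5 - 1 = 4)
p = 200 (p = (-22 + 27)*(-4*(-1) + 36) = 5*(4 + 36) = 5*40 = 200)
(-p)*X = -1*200*4 = -200*4 = -800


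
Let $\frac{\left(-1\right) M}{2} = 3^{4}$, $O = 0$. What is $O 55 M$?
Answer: $0$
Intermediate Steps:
$M = -162$ ($M = - 2 \cdot 3^{4} = \left(-2\right) 81 = -162$)
$O 55 M = 0 \cdot 55 \left(-162\right) = 0 \left(-162\right) = 0$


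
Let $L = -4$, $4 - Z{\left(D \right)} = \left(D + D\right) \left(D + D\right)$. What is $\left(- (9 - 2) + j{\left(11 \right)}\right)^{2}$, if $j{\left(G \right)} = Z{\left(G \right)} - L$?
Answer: $233289$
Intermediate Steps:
$Z{\left(D \right)} = 4 - 4 D^{2}$ ($Z{\left(D \right)} = 4 - \left(D + D\right) \left(D + D\right) = 4 - 2 D 2 D = 4 - 4 D^{2}$)
$j{\left(G \right)} = 8 - 4 G^{2}$ ($j{\left(G \right)} = \left(4 - 4 G^{2}\right) - -4 = \left(4 - 4 G^{2}\right) + 4 = 8 - 4 G^{2}$)
$\left(- (9 - 2) + j{\left(11 \right)}\right)^{2} = \left(- (9 - 2) + \left(8 - 4 \cdot 11^{2}\right)\right)^{2} = \left(\left(-1\right) 7 + \left(8 - 484\right)\right)^{2} = \left(-7 + \left(8 - 484\right)\right)^{2} = \left(-7 - 476\right)^{2} = \left(-483\right)^{2} = 233289$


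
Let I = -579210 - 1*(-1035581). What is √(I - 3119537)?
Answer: I*√2663166 ≈ 1631.9*I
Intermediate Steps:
I = 456371 (I = -579210 + 1035581 = 456371)
√(I - 3119537) = √(456371 - 3119537) = √(-2663166) = I*√2663166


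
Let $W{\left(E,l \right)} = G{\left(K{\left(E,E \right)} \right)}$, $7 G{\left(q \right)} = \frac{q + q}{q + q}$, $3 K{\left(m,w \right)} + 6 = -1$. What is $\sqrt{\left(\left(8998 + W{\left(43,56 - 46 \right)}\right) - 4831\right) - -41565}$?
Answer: $\frac{5 \sqrt{89635}}{7} \approx 213.85$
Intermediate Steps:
$K{\left(m,w \right)} = - \frac{7}{3}$ ($K{\left(m,w \right)} = -2 + \frac{1}{3} \left(-1\right) = -2 - \frac{1}{3} = - \frac{7}{3}$)
$G{\left(q \right)} = \frac{1}{7}$ ($G{\left(q \right)} = \frac{\left(q + q\right) \frac{1}{q + q}}{7} = \frac{2 q \frac{1}{2 q}}{7} = \frac{1}{7} \cdot 1 = \frac{1}{7}$)
$W{\left(E,l \right)} = \frac{1}{7}$
$\sqrt{\left(\left(8998 + W{\left(43,56 - 46 \right)}\right) - 4831\right) - -41565} = \sqrt{\left(\left(8998 + \frac{1}{7}\right) - 4831\right) - -41565} = \sqrt{\left(\frac{62987}{7} - 4831\right) + 41565} = \sqrt{\frac{29170}{7} + 41565} = \sqrt{\frac{320125}{7}} = \frac{5 \sqrt{89635}}{7}$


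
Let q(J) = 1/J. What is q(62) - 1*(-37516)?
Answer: 2325993/62 ≈ 37516.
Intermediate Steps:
q(62) - 1*(-37516) = 1/62 - 1*(-37516) = 1/62 + 37516 = 2325993/62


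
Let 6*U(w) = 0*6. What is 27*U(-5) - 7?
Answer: -7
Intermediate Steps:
U(w) = 0 (U(w) = (0*6)/6 = (⅙)*0 = 0)
27*U(-5) - 7 = 27*0 - 7 = 0 - 7 = -7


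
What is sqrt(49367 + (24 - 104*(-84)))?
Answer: sqrt(58127) ≈ 241.10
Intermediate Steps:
sqrt(49367 + (24 - 104*(-84))) = sqrt(49367 + (24 + 8736)) = sqrt(49367 + 8760) = sqrt(58127)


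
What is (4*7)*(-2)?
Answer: -56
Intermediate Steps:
(4*7)*(-2) = 28*(-2) = -56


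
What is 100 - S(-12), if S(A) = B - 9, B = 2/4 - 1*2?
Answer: 221/2 ≈ 110.50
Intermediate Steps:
B = -3/2 (B = 2*(1/4) - 2 = 1/2 - 2 = -3/2 ≈ -1.5000)
S(A) = -21/2 (S(A) = -3/2 - 9 = -21/2)
100 - S(-12) = 100 - 1*(-21/2) = 100 + 21/2 = 221/2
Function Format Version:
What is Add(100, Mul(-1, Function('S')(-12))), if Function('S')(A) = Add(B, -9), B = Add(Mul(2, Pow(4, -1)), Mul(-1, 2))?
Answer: Rational(221, 2) ≈ 110.50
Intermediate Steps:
B = Rational(-3, 2) (B = Add(Mul(2, Rational(1, 4)), -2) = Add(Rational(1, 2), -2) = Rational(-3, 2) ≈ -1.5000)
Function('S')(A) = Rational(-21, 2) (Function('S')(A) = Add(Rational(-3, 2), -9) = Rational(-21, 2))
Add(100, Mul(-1, Function('S')(-12))) = Add(100, Mul(-1, Rational(-21, 2))) = Add(100, Rational(21, 2)) = Rational(221, 2)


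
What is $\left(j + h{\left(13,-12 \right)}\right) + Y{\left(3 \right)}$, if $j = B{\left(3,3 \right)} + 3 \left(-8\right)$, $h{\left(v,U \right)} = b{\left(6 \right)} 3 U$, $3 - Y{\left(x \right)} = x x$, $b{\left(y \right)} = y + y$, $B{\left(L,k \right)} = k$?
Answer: $-459$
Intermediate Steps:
$b{\left(y \right)} = 2 y$
$Y{\left(x \right)} = 3 - x^{2}$ ($Y{\left(x \right)} = 3 - x x = 3 - x^{2}$)
$h{\left(v,U \right)} = 36 U$ ($h{\left(v,U \right)} = 2 \cdot 6 \cdot 3 U = 12 \cdot 3 U = 36 U$)
$j = -21$ ($j = 3 + 3 \left(-8\right) = 3 - 24 = -21$)
$\left(j + h{\left(13,-12 \right)}\right) + Y{\left(3 \right)} = \left(-21 + 36 \left(-12\right)\right) + \left(3 - 3^{2}\right) = \left(-21 - 432\right) + \left(3 - 9\right) = -453 + \left(3 - 9\right) = -453 - 6 = -459$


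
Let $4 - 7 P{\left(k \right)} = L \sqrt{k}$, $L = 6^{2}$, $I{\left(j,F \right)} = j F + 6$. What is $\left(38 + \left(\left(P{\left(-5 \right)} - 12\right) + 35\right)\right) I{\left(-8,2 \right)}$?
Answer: $- \frac{4310}{7} + \frac{360 i \sqrt{5}}{7} \approx -615.71 + 115.0 i$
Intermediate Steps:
$I{\left(j,F \right)} = 6 + F j$ ($I{\left(j,F \right)} = F j + 6 = 6 + F j$)
$L = 36$
$P{\left(k \right)} = \frac{4}{7} - \frac{36 \sqrt{k}}{7}$
$\left(38 + \left(\left(P{\left(-5 \right)} - 12\right) + 35\right)\right) I{\left(-8,2 \right)} = \left(38 + \left(\left(\left(\frac{4}{7} - \frac{36 \sqrt{-5}}{7}\right) - 12\right) + 35\right)\right) \left(6 + 2 \left(-8\right)\right) = \left(38 + \left(\left(\left(\frac{4}{7} - \frac{36 i \sqrt{5}}{7}\right) - 12\right) + 35\right)\right) \left(6 - 16\right) = \left(38 + \left(\left(\left(\frac{4}{7} - \frac{36 i \sqrt{5}}{7}\right) - 12\right) + 35\right)\right) \left(-10\right) = \left(38 + \left(\left(- \frac{80}{7} - \frac{36 i \sqrt{5}}{7}\right) + 35\right)\right) \left(-10\right) = \left(38 + \left(\frac{165}{7} - \frac{36 i \sqrt{5}}{7}\right)\right) \left(-10\right) = \left(\frac{431}{7} - \frac{36 i \sqrt{5}}{7}\right) \left(-10\right) = - \frac{4310}{7} + \frac{360 i \sqrt{5}}{7}$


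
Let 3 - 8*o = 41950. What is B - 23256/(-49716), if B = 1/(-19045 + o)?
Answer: 125511274/268337967 ≈ 0.46774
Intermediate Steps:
o = -41947/8 (o = 3/8 - 1/8*41950 = 3/8 - 20975/4 = -41947/8 ≈ -5243.4)
B = -8/194307 (B = 1/(-19045 - 41947/8) = 1/(-194307/8) = -8/194307 ≈ -4.1172e-5)
B - 23256/(-49716) = -8/194307 - 23256/(-49716) = -8/194307 - 23256*(-1/49716) = -8/194307 + 646/1381 = 125511274/268337967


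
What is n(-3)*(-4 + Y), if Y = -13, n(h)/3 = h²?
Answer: -459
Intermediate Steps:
n(h) = 3*h²
n(-3)*(-4 + Y) = (3*(-3)²)*(-4 - 13) = (3*9)*(-17) = 27*(-17) = -459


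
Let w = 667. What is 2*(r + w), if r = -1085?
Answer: -836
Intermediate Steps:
2*(r + w) = 2*(-1085 + 667) = 2*(-418) = -836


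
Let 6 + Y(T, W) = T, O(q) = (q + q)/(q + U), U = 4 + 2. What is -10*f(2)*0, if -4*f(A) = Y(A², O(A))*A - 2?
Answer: 0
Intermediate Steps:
U = 6
O(q) = 2*q/(6 + q) (O(q) = (q + q)/(q + 6) = (2*q)/(6 + q) = 2*q/(6 + q))
Y(T, W) = -6 + T
f(A) = ½ - A*(-6 + A²)/4 (f(A) = -((-6 + A²)*A - 2)/4 = -(A*(-6 + A²) - 2)/4 = -(-2 + A*(-6 + A²))/4 = ½ - A*(-6 + A²)/4)
-10*f(2)*0 = -10*(½ - ¼*2*(-6 + 2²))*0 = -10*(½ - ¼*2*(-6 + 4))*0 = -10*(½ - ¼*2*(-2))*0 = -10*(½ + 1)*0 = -10*3/2*0 = -15*0 = 0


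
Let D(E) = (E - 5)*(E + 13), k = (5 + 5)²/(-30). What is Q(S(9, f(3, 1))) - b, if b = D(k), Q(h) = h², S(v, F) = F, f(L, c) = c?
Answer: 734/9 ≈ 81.556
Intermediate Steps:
k = -10/3 (k = 10²*(-1/30) = 100*(-1/30) = -10/3 ≈ -3.3333)
D(E) = (-5 + E)*(13 + E)
b = -725/9 (b = -65 + (-10/3)² + 8*(-10/3) = -65 + 100/9 - 80/3 = -725/9 ≈ -80.556)
Q(S(9, f(3, 1))) - b = 1² - 1*(-725/9) = 1 + 725/9 = 734/9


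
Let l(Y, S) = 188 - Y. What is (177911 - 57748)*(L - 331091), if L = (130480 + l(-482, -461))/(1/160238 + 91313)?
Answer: -116424498731187808047/2926362499 ≈ -3.9785e+10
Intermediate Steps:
L = 4203042740/2926362499 (L = (130480 + (188 - 1*(-482)))/(1/160238 + 91313) = (130480 + (188 + 482))/(1/160238 + 91313) = (130480 + 670)/(14631812495/160238) = 131150*(160238/14631812495) = 4203042740/2926362499 ≈ 1.4363)
(177911 - 57748)*(L - 331091) = (177911 - 57748)*(4203042740/2926362499 - 331091) = 120163*(-968888083113669/2926362499) = -116424498731187808047/2926362499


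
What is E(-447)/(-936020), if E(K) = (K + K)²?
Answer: -199809/234005 ≈ -0.85387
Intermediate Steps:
E(K) = 4*K² (E(K) = (2*K)² = 4*K²)
E(-447)/(-936020) = (4*(-447)²)/(-936020) = (4*199809)*(-1/936020) = 799236*(-1/936020) = -199809/234005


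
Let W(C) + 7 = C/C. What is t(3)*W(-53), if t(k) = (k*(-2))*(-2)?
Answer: -72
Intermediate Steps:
W(C) = -6 (W(C) = -7 + C/C = -7 + 1 = -6)
t(k) = 4*k (t(k) = -2*k*(-2) = 4*k)
t(3)*W(-53) = (4*3)*(-6) = 12*(-6) = -72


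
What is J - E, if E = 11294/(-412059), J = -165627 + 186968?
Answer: 8793762413/412059 ≈ 21341.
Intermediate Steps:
J = 21341
E = -11294/412059 (E = 11294*(-1/412059) = -11294/412059 ≈ -0.027409)
J - E = 21341 - 1*(-11294/412059) = 21341 + 11294/412059 = 8793762413/412059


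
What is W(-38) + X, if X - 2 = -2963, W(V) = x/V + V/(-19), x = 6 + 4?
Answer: -56226/19 ≈ -2959.3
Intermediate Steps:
x = 10
W(V) = 10/V - V/19 (W(V) = 10/V + V/(-19) = 10/V + V*(-1/19) = 10/V - V/19)
X = -2961 (X = 2 - 2963 = -2961)
W(-38) + X = (10/(-38) - 1/19*(-38)) - 2961 = (10*(-1/38) + 2) - 2961 = (-5/19 + 2) - 2961 = 33/19 - 2961 = -56226/19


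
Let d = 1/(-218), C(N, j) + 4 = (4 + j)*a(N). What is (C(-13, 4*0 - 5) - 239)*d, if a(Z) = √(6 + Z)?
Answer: 243/218 + I*√7/218 ≈ 1.1147 + 0.012136*I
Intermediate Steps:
C(N, j) = -4 + √(6 + N)*(4 + j) (C(N, j) = -4 + (4 + j)*√(6 + N) = -4 + √(6 + N)*(4 + j))
d = -1/218 ≈ -0.0045872
(C(-13, 4*0 - 5) - 239)*d = ((-4 + 4*√(6 - 13) + (4*0 - 5)*√(6 - 13)) - 239)*(-1/218) = ((-4 + 4*√(-7) + (0 - 5)*√(-7)) - 239)*(-1/218) = ((-4 + 4*(I*√7) - 5*I*√7) - 239)*(-1/218) = ((-4 + 4*I*√7 - 5*I*√7) - 239)*(-1/218) = ((-4 - I*√7) - 239)*(-1/218) = (-243 - I*√7)*(-1/218) = 243/218 + I*√7/218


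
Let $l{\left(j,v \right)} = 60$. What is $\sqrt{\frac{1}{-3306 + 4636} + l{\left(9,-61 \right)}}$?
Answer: $\frac{\sqrt{106135330}}{1330} \approx 7.746$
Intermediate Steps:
$\sqrt{\frac{1}{-3306 + 4636} + l{\left(9,-61 \right)}} = \sqrt{\frac{1}{-3306 + 4636} + 60} = \sqrt{\frac{1}{1330} + 60} = \sqrt{\frac{79801}{1330}} = \frac{\sqrt{106135330}}{1330}$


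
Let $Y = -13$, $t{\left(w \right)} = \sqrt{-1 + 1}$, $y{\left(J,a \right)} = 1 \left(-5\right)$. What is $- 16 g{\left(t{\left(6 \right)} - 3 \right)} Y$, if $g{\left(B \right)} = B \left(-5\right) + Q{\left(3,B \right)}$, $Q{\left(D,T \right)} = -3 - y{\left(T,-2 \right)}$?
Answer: $3536$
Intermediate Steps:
$y{\left(J,a \right)} = -5$
$t{\left(w \right)} = 0$ ($t{\left(w \right)} = \sqrt{0} = 0$)
$Q{\left(D,T \right)} = 2$ ($Q{\left(D,T \right)} = -3 - -5 = -3 + 5 = 2$)
$g{\left(B \right)} = 2 - 5 B$ ($g{\left(B \right)} = B \left(-5\right) + 2 = - 5 B + 2 = 2 - 5 B$)
$- 16 g{\left(t{\left(6 \right)} - 3 \right)} Y = - 16 \left(2 - 5 \left(0 - 3\right)\right) \left(-13\right) = - 16 \left(2 - -15\right) \left(-13\right) = - 16 \left(2 + 15\right) \left(-13\right) = \left(-16\right) 17 \left(-13\right) = \left(-272\right) \left(-13\right) = 3536$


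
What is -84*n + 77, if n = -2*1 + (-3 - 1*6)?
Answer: 1001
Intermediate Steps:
n = -11 (n = -2 + (-3 - 6) = -2 - 9 = -11)
-84*n + 77 = -84*(-11) + 77 = 924 + 77 = 1001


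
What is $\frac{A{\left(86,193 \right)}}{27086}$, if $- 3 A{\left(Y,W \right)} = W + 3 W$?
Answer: $- \frac{386}{40629} \approx -0.0095006$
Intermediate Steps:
$A{\left(Y,W \right)} = - \frac{4 W}{3}$ ($A{\left(Y,W \right)} = - \frac{W + 3 W}{3} = - \frac{4 W}{3}$)
$\frac{A{\left(86,193 \right)}}{27086} = \frac{\left(- \frac{4}{3}\right) 193}{27086} = \left(- \frac{772}{3}\right) \frac{1}{27086} = - \frac{386}{40629}$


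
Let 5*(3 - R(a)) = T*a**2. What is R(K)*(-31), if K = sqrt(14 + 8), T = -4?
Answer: -3193/5 ≈ -638.60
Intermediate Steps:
K = sqrt(22) ≈ 4.6904
R(a) = 3 + 4*a**2/5 (R(a) = 3 - (-4)*a**2/5 = 3 + 4*a**2/5)
R(K)*(-31) = (3 + 4*(sqrt(22))**2/5)*(-31) = (3 + (4/5)*22)*(-31) = (3 + 88/5)*(-31) = (103/5)*(-31) = -3193/5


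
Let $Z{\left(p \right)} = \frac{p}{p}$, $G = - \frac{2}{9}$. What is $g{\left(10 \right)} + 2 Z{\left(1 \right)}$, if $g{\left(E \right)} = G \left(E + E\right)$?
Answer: $- \frac{22}{9} \approx -2.4444$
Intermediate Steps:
$G = - \frac{2}{9}$ ($G = \left(-2\right) \frac{1}{9} = - \frac{2}{9} \approx -0.22222$)
$Z{\left(p \right)} = 1$
$g{\left(E \right)} = - \frac{4 E}{9}$ ($g{\left(E \right)} = - \frac{2 \left(E + E\right)}{9} = - \frac{2 \cdot 2 E}{9} = - \frac{4 E}{9}$)
$g{\left(10 \right)} + 2 Z{\left(1 \right)} = \left(- \frac{4}{9}\right) 10 + 2 \cdot 1 = - \frac{40}{9} + 2 = - \frac{22}{9}$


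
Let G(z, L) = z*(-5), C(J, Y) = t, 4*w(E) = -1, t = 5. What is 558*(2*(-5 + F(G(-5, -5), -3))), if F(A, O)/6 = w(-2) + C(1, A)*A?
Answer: 829746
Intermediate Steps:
w(E) = -¼ (w(E) = (¼)*(-1) = -¼)
C(J, Y) = 5
G(z, L) = -5*z
F(A, O) = -3/2 + 30*A (F(A, O) = 6*(-¼ + 5*A) = -3/2 + 30*A)
558*(2*(-5 + F(G(-5, -5), -3))) = 558*(2*(-5 + (-3/2 + 30*(-5*(-5))))) = 558*(2*(-5 + (-3/2 + 30*25))) = 558*(2*(-5 + (-3/2 + 750))) = 558*(2*(-5 + 1497/2)) = 558*(2*(1487/2)) = 558*1487 = 829746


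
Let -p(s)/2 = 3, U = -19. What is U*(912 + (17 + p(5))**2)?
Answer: -19627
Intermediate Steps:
p(s) = -6 (p(s) = -2*3 = -6)
U*(912 + (17 + p(5))**2) = -19*(912 + (17 - 6)**2) = -19*(912 + 11**2) = -19*(912 + 121) = -19*1033 = -19627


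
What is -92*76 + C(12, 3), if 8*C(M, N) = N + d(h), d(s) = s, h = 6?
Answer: -55927/8 ≈ -6990.9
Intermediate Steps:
C(M, N) = ¾ + N/8 (C(M, N) = (N + 6)/8 = (6 + N)/8 = ¾ + N/8)
-92*76 + C(12, 3) = -92*76 + (¾ + (⅛)*3) = -6992 + (¾ + 3/8) = -6992 + 9/8 = -55927/8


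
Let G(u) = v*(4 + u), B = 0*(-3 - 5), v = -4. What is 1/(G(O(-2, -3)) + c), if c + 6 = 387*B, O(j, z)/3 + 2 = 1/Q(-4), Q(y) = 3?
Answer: -½ ≈ -0.50000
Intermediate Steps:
O(j, z) = -5 (O(j, z) = -6 + 3/3 = -6 + 3*(⅓) = -6 + 1 = -5)
B = 0 (B = 0*(-8) = 0)
G(u) = -16 - 4*u (G(u) = -4*(4 + u) = -16 - 4*u)
c = -6 (c = -6 + 387*0 = -6 + 0 = -6)
1/(G(O(-2, -3)) + c) = 1/((-16 - 4*(-5)) - 6) = 1/((-16 + 20) - 6) = 1/(4 - 6) = 1/(-2) = -½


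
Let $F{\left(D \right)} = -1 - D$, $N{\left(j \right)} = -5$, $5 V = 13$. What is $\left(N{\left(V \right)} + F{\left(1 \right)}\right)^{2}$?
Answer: $49$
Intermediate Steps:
$V = \frac{13}{5}$ ($V = \frac{1}{5} \cdot 13 = \frac{13}{5} \approx 2.6$)
$\left(N{\left(V \right)} + F{\left(1 \right)}\right)^{2} = \left(-5 - 2\right)^{2} = \left(-7\right)^{2} = 49$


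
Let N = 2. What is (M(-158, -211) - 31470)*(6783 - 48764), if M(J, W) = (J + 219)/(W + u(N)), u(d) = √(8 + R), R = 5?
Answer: 58801931589011/44508 + 2560841*√13/44508 ≈ 1.3212e+9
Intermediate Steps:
u(d) = √13 (u(d) = √(8 + 5) = √13)
M(J, W) = (219 + J)/(W + √13) (M(J, W) = (J + 219)/(W + √13) = (219 + J)/(W + √13))
(M(-158, -211) - 31470)*(6783 - 48764) = ((219 - 158)/(-211 + √13) - 31470)*(6783 - 48764) = (61/(-211 + √13) - 31470)*(-41981) = (-31470 + 61/(-211 + √13))*(-41981) = 1321142070 - 2560841/(-211 + √13)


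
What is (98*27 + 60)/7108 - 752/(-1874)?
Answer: 2604065/3330098 ≈ 0.78198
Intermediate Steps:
(98*27 + 60)/7108 - 752/(-1874) = (2646 + 60)*(1/7108) - 752*(-1/1874) = 2706*(1/7108) + 376/937 = 1353/3554 + 376/937 = 2604065/3330098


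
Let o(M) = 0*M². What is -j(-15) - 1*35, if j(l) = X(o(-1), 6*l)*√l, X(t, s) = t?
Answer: -35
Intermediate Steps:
o(M) = 0
j(l) = 0 (j(l) = 0*√l = 0)
-j(-15) - 1*35 = -1*0 - 1*35 = 0 - 35 = -35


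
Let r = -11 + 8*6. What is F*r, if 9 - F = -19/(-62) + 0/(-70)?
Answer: 19943/62 ≈ 321.66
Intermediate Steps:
r = 37 (r = -11 + 48 = 37)
F = 539/62 (F = 9 - (-19/(-62) + 0/(-70)) = 9 - (-19*(-1/62) + 0*(-1/70)) = 9 - (19/62 + 0) = 9 - 1*19/62 = 9 - 19/62 = 539/62 ≈ 8.6935)
F*r = (539/62)*37 = 19943/62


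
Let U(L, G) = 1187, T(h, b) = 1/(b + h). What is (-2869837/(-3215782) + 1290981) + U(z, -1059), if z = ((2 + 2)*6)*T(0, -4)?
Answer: 4155333465213/3215782 ≈ 1.2922e+6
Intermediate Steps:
z = -6 (z = ((2 + 2)*6)/(-4 + 0) = (4*6)/(-4) = 24*(-¼) = -6)
(-2869837/(-3215782) + 1290981) + U(z, -1059) = (-2869837/(-3215782) + 1290981) + 1187 = (-2869837*(-1/3215782) + 1290981) + 1187 = (2869837/3215782 + 1290981) + 1187 = 4151516331979/3215782 + 1187 = 4155333465213/3215782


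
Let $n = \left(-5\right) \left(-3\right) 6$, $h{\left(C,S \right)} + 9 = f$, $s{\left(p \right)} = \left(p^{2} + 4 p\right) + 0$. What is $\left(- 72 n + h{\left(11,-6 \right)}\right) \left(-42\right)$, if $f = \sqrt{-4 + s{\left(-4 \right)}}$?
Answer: $272538 - 84 i \approx 2.7254 \cdot 10^{5} - 84.0 i$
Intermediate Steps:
$s{\left(p \right)} = p^{2} + 4 p$
$f = 2 i$ ($f = \sqrt{-4 - 4 \left(4 - 4\right)} = \sqrt{-4 - 0} = \sqrt{-4 + 0} = \sqrt{-4} = 2 i \approx 2.0 i$)
$h{\left(C,S \right)} = -9 + 2 i$
$n = 90$ ($n = 15 \cdot 6 = 90$)
$\left(- 72 n + h{\left(11,-6 \right)}\right) \left(-42\right) = \left(\left(-72\right) 90 - \left(9 - 2 i\right)\right) \left(-42\right) = \left(-6480 - \left(9 - 2 i\right)\right) \left(-42\right) = \left(-6489 + 2 i\right) \left(-42\right) = 272538 - 84 i$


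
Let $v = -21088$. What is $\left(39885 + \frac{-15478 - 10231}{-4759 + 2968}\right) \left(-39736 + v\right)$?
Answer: $- \frac{4346467469056}{1791} \approx -2.4268 \cdot 10^{9}$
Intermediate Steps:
$\left(39885 + \frac{-15478 - 10231}{-4759 + 2968}\right) \left(-39736 + v\right) = \left(39885 + \frac{-15478 - 10231}{-4759 + 2968}\right) \left(-39736 - 21088\right) = \left(39885 - \frac{25709}{-1791}\right) \left(-60824\right) = \left(39885 - - \frac{25709}{1791}\right) \left(-60824\right) = \left(39885 + \frac{25709}{1791}\right) \left(-60824\right) = \frac{71459744}{1791} \left(-60824\right) = - \frac{4346467469056}{1791}$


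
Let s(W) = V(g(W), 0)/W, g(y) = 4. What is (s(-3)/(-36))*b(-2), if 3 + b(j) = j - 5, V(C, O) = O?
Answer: 0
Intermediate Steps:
b(j) = -8 + j (b(j) = -3 + (j - 5) = -3 + (-5 + j) = -8 + j)
s(W) = 0 (s(W) = 0/W = 0)
(s(-3)/(-36))*b(-2) = (0/(-36))*(-8 - 2) = -1/36*0*(-10) = 0*(-10) = 0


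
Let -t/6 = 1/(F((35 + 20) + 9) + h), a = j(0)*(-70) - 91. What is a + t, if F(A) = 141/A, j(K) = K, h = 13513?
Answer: -78712927/864973 ≈ -91.000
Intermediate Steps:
a = -91 (a = 0*(-70) - 91 = 0 - 91 = -91)
t = -384/864973 (t = -6/(141/((35 + 20) + 9) + 13513) = -6/(141/(55 + 9) + 13513) = -6/(141/64 + 13513) = -6/864973/64 = -6*64/864973 = -384/864973 ≈ -0.00044394)
a + t = -91 - 384/864973 = -78712927/864973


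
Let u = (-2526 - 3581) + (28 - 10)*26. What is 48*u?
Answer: -270672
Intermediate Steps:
u = -5639 (u = -6107 + 18*26 = -6107 + 468 = -5639)
48*u = 48*(-5639) = -270672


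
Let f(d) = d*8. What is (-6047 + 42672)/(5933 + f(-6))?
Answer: 7325/1177 ≈ 6.2234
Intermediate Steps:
f(d) = 8*d
(-6047 + 42672)/(5933 + f(-6)) = (-6047 + 42672)/(5933 + 8*(-6)) = 36625/(5933 - 48) = 36625/5885 = 36625*(1/5885) = 7325/1177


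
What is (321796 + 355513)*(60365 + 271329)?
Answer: 224659331446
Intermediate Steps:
(321796 + 355513)*(60365 + 271329) = 677309*331694 = 224659331446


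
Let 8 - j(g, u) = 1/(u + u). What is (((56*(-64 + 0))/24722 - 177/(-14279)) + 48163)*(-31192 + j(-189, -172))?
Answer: -45595707964533932085/30358467668 ≈ -1.5019e+9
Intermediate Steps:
j(g, u) = 8 - 1/(2*u) (j(g, u) = 8 - 1/(u + u) = 8 - 1/(2*u))
(((56*(-64 + 0))/24722 - 177/(-14279)) + 48163)*(-31192 + j(-189, -172)) = (((56*(-64 + 0))/24722 - 177/(-14279)) + 48163)*(-31192 + (8 - ½/(-172))) = (((56*(-64))*(1/24722) - 177*(-1/14279)) + 48163)*(-31192 + (8 - ½*(-1/172))) = ((-3584*1/24722 + 177/14279) + 48163)*(-31192 + (8 + 1/344)) = ((-1792/12361 + 177/14279) + 48163)*(-31192 + 2753/344) = (-23400071/176502719 + 48163)*(-10727295/344) = (8500877055126/176502719)*(-10727295/344) = -45595707964533932085/30358467668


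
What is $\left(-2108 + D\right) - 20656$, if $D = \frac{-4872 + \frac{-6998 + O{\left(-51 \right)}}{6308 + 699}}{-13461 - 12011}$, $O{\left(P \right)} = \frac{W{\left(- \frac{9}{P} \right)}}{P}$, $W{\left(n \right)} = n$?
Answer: $- \frac{90322215360885}{3967798912} \approx -22764.0$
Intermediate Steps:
$O{\left(P \right)} = - \frac{9}{P^{2}}$ ($O{\left(P \right)} = \frac{\left(-9\right) \frac{1}{P}}{P} = - \frac{9}{P^{2}}$)
$D = \frac{759071883}{3967798912}$ ($D = \frac{-4872 + \frac{-6998 - \frac{9}{2601}}{6308 + 699}}{-13461 - 12011} = \frac{-4872 + \frac{-6998 - \frac{1}{289}}{7007}}{-25472} = \left(-4872 + \left(-6998 - \frac{1}{289}\right) \frac{1}{7007}\right) \left(- \frac{1}{25472}\right) = \left(-4872 - \frac{155571}{155771}\right) \left(- \frac{1}{25472}\right) = \left(- \frac{759071883}{155771}\right) \left(- \frac{1}{25472}\right) = \frac{759071883}{3967798912} \approx 0.19131$)
$\left(-2108 + D\right) - 20656 = \left(-2108 + \frac{759071883}{3967798912}\right) - 20656 = - \frac{8363361034613}{3967798912} - 20656 = - \frac{90322215360885}{3967798912}$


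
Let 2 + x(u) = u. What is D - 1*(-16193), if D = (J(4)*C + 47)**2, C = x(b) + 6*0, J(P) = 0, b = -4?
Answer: 18402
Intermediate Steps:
x(u) = -2 + u
C = -6 (C = (-2 - 4) + 6*0 = -6 + 0 = -6)
D = 2209 (D = (0*(-6) + 47)**2 = (0 + 47)**2 = 47**2 = 2209)
D - 1*(-16193) = 2209 - 1*(-16193) = 2209 + 16193 = 18402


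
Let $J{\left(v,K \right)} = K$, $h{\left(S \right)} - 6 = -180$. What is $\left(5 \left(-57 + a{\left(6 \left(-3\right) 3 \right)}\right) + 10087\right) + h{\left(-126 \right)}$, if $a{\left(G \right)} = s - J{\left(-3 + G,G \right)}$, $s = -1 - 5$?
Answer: $9868$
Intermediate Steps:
$h{\left(S \right)} = -174$ ($h{\left(S \right)} = 6 - 180 = -174$)
$s = -6$ ($s = -1 - 5 = -6$)
$a{\left(G \right)} = -6 - G$
$\left(5 \left(-57 + a{\left(6 \left(-3\right) 3 \right)}\right) + 10087\right) + h{\left(-126 \right)} = \left(5 \left(-57 - \left(6 + 6 \left(-3\right) 3\right)\right) + 10087\right) - 174 = \left(5 \left(-57 - \left(6 - 54\right)\right) + 10087\right) - 174 = \left(5 \left(-57 - -48\right) + 10087\right) - 174 = \left(5 \left(-57 + \left(-6 + 54\right)\right) + 10087\right) - 174 = \left(5 \left(-57 + 48\right) + 10087\right) - 174 = \left(5 \left(-9\right) + 10087\right) - 174 = \left(-45 + 10087\right) - 174 = 10042 - 174 = 9868$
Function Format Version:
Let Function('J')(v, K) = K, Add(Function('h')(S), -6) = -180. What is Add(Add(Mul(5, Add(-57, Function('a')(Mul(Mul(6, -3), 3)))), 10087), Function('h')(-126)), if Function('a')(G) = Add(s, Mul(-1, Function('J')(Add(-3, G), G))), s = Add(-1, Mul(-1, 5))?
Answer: 9868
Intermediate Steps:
Function('h')(S) = -174 (Function('h')(S) = Add(6, -180) = -174)
s = -6 (s = Add(-1, -5) = -6)
Function('a')(G) = Add(-6, Mul(-1, G))
Add(Add(Mul(5, Add(-57, Function('a')(Mul(Mul(6, -3), 3)))), 10087), Function('h')(-126)) = Add(Add(Mul(5, Add(-57, Add(-6, Mul(-1, Mul(Mul(6, -3), 3))))), 10087), -174) = Add(Add(Mul(5, Add(-57, Add(-6, Mul(-1, Mul(-18, 3))))), 10087), -174) = Add(Add(Mul(5, Add(-57, Add(-6, Mul(-1, -54)))), 10087), -174) = Add(Add(Mul(5, Add(-57, Add(-6, 54))), 10087), -174) = Add(Add(Mul(5, Add(-57, 48)), 10087), -174) = Add(Add(Mul(5, -9), 10087), -174) = Add(Add(-45, 10087), -174) = Add(10042, -174) = 9868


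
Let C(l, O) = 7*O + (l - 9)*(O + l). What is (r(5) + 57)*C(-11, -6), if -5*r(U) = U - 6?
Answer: 85228/5 ≈ 17046.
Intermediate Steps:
r(U) = 6/5 - U/5 (r(U) = -(U - 6)/5 = -(-6 + U)/5 = 6/5 - U/5)
C(l, O) = 7*O + (-9 + l)*(O + l)
(r(5) + 57)*C(-11, -6) = ((6/5 - ⅕*5) + 57)*((-11)² - 9*(-11) - 2*(-6) - 6*(-11)) = ((6/5 - 1) + 57)*(121 + 99 + 12 + 66) = (⅕ + 57)*298 = (286/5)*298 = 85228/5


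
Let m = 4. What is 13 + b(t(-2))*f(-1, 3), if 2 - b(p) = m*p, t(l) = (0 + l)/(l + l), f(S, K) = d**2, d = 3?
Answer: 13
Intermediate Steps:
f(S, K) = 9 (f(S, K) = 3**2 = 9)
t(l) = 1/2 (t(l) = l/((2*l)) = l*(1/(2*l)) = 1/2)
b(p) = 2 - 4*p
13 + b(t(-2))*f(-1, 3) = 13 + (2 - 4*1/2)*9 = 13 + (2 - 2)*9 = 13 + 0*9 = 13 + 0 = 13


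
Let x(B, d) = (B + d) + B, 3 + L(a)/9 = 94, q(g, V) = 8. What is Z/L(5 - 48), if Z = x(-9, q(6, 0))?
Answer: -10/819 ≈ -0.012210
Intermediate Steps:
L(a) = 819 (L(a) = -27 + 9*94 = -27 + 846 = 819)
x(B, d) = d + 2*B
Z = -10 (Z = 8 + 2*(-9) = 8 - 18 = -10)
Z/L(5 - 48) = -10/819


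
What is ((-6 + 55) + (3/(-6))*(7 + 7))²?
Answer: 1764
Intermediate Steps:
((-6 + 55) + (3/(-6))*(7 + 7))² = (49 + (3*(-⅙))*14)² = (49 - ½*14)² = (49 - 7)² = 42² = 1764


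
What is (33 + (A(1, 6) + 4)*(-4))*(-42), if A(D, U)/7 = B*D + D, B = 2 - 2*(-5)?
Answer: 14574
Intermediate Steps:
B = 12 (B = 2 + 10 = 12)
A(D, U) = 91*D (A(D, U) = 7*(12*D + D) = 7*(13*D) = 91*D)
(33 + (A(1, 6) + 4)*(-4))*(-42) = (33 + (91*1 + 4)*(-4))*(-42) = (33 + (91 + 4)*(-4))*(-42) = (33 + 95*(-4))*(-42) = (33 - 380)*(-42) = -347*(-42) = 14574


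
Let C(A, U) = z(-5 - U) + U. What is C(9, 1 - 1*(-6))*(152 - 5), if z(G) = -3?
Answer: 588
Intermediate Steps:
C(A, U) = -3 + U
C(9, 1 - 1*(-6))*(152 - 5) = (-3 + (1 - 1*(-6)))*(152 - 5) = (-3 + (1 + 6))*147 = (-3 + 7)*147 = 4*147 = 588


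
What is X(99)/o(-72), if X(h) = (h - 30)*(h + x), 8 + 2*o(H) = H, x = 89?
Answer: -3243/10 ≈ -324.30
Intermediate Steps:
o(H) = -4 + H/2
X(h) = (-30 + h)*(89 + h) (X(h) = (h - 30)*(h + 89) = (-30 + h)*(89 + h))
X(99)/o(-72) = (-2670 + 99² + 59*99)/(-4 + (½)*(-72)) = (-2670 + 9801 + 5841)/(-4 - 36) = 12972/(-40) = 12972*(-1/40) = -3243/10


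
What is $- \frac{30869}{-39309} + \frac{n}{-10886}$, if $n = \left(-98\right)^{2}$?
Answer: $- \frac{20741851}{213958887} \approx -0.096943$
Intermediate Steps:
$n = 9604$
$- \frac{30869}{-39309} + \frac{n}{-10886} = - \frac{30869}{-39309} + \frac{9604}{-10886} = \left(-30869\right) \left(- \frac{1}{39309}\right) + 9604 \left(- \frac{1}{10886}\right) = \frac{30869}{39309} - \frac{4802}{5443} = - \frac{20741851}{213958887}$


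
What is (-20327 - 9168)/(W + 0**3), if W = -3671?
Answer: 29495/3671 ≈ 8.0346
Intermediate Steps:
(-20327 - 9168)/(W + 0**3) = (-20327 - 9168)/(-3671 + 0**3) = -29495/(-3671 + 0) = -29495/(-3671) = -29495*(-1/3671) = 29495/3671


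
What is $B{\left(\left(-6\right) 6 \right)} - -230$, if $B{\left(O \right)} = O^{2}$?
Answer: $1526$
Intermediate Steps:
$B{\left(\left(-6\right) 6 \right)} - -230 = \left(\left(-6\right) 6\right)^{2} - -230 = \left(-36\right)^{2} + 230 = 1296 + 230 = 1526$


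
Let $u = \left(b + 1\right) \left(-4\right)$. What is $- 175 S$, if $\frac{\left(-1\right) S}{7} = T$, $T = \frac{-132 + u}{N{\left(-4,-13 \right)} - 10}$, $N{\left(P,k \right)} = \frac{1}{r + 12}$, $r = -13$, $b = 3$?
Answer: $\frac{181300}{11} \approx 16482.0$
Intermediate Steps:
$u = -16$ ($u = \left(3 + 1\right) \left(-4\right) = 4 \left(-4\right) = -16$)
$N{\left(P,k \right)} = -1$ ($N{\left(P,k \right)} = \frac{1}{-13 + 12} = \frac{1}{-1} = -1$)
$T = \frac{148}{11}$ ($T = \frac{-132 - 16}{-1 - 10} = - \frac{148}{-11} = \left(-148\right) \left(- \frac{1}{11}\right) = \frac{148}{11} \approx 13.455$)
$S = - \frac{1036}{11}$ ($S = \left(-7\right) \frac{148}{11} = - \frac{1036}{11} \approx -94.182$)
$- 175 S = \left(-175\right) \left(- \frac{1036}{11}\right) = \frac{181300}{11}$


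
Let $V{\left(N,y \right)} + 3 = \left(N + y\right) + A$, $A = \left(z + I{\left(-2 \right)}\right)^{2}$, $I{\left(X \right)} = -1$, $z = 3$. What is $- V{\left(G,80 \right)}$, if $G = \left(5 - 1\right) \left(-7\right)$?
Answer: $-53$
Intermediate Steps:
$A = 4$ ($A = \left(3 - 1\right)^{2} = 2^{2} = 4$)
$G = -28$ ($G = 4 \left(-7\right) = -28$)
$V{\left(N,y \right)} = 1 + N + y$ ($V{\left(N,y \right)} = -3 + \left(\left(N + y\right) + 4\right) = -3 + \left(4 + N + y\right) = 1 + N + y$)
$- V{\left(G,80 \right)} = - (1 - 28 + 80) = \left(-1\right) 53 = -53$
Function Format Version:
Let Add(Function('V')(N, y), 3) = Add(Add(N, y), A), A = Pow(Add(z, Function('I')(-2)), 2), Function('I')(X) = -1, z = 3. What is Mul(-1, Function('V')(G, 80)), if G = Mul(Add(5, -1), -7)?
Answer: -53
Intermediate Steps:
A = 4 (A = Pow(Add(3, -1), 2) = Pow(2, 2) = 4)
G = -28 (G = Mul(4, -7) = -28)
Function('V')(N, y) = Add(1, N, y) (Function('V')(N, y) = Add(-3, Add(Add(N, y), 4)) = Add(-3, Add(4, N, y)) = Add(1, N, y))
Mul(-1, Function('V')(G, 80)) = Mul(-1, Add(1, -28, 80)) = Mul(-1, 53) = -53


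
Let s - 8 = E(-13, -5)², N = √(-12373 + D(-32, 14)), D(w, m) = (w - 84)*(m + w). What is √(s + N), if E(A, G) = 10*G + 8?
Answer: √(1772 + 11*I*√85) ≈ 42.112 + 1.2041*I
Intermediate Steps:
E(A, G) = 8 + 10*G
D(w, m) = (-84 + w)*(m + w)
N = 11*I*√85 (N = √(-12373 + ((-32)² - 84*14 - 84*(-32) + 14*(-32))) = √(-12373 + (1024 - 1176 + 2688 - 448)) = √(-12373 + 2088) = √(-10285) = 11*I*√85 ≈ 101.42*I)
s = 1772 (s = 8 + (8 + 10*(-5))² = 8 + (8 - 50)² = 8 + (-42)² = 8 + 1764 = 1772)
√(s + N) = √(1772 + 11*I*√85)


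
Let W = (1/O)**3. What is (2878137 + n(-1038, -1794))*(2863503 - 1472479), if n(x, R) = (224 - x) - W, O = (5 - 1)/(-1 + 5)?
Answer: 4005311723552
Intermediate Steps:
O = 1 (O = 4/4 = 4*(1/4) = 1)
W = 1 (W = (1/1)**3 = 1**3 = 1)
n(x, R) = 223 - x (n(x, R) = (224 - x) - 1*1 = (224 - x) - 1 = 223 - x)
(2878137 + n(-1038, -1794))*(2863503 - 1472479) = (2878137 + (223 - 1*(-1038)))*(2863503 - 1472479) = (2878137 + (223 + 1038))*1391024 = (2878137 + 1261)*1391024 = 2879398*1391024 = 4005311723552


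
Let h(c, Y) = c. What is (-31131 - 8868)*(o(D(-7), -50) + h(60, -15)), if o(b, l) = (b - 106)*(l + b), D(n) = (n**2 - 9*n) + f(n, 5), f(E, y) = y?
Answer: -31879203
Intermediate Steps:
D(n) = 5 + n**2 - 9*n (D(n) = (n**2 - 9*n) + 5 = 5 + n**2 - 9*n)
o(b, l) = (-106 + b)*(b + l)
(-31131 - 8868)*(o(D(-7), -50) + h(60, -15)) = (-31131 - 8868)*(((5 + (-7)**2 - 9*(-7))**2 - 106*(5 + (-7)**2 - 9*(-7)) - 106*(-50) + (5 + (-7)**2 - 9*(-7))*(-50)) + 60) = -39999*(((5 + 49 + 63)**2 - 106*(5 + 49 + 63) + 5300 + (5 + 49 + 63)*(-50)) + 60) = -39999*((117**2 - 106*117 + 5300 + 117*(-50)) + 60) = -39999*((13689 - 12402 + 5300 - 5850) + 60) = -39999*(737 + 60) = -39999*797 = -31879203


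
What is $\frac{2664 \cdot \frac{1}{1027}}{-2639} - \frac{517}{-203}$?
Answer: $\frac{6899803}{2710253} \approx 2.5458$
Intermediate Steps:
$\frac{2664 \cdot \frac{1}{1027}}{-2639} - \frac{517}{-203} = 2664 \cdot \frac{1}{1027} \left(- \frac{1}{2639}\right) - - \frac{517}{203} = \frac{2664}{1027} \left(- \frac{1}{2639}\right) + \frac{517}{203} = - \frac{2664}{2710253} + \frac{517}{203} = \frac{6899803}{2710253}$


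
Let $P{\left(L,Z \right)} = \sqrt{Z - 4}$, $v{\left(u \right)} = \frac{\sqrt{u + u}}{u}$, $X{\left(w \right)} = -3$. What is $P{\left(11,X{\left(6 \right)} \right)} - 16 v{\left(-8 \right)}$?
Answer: $i \left(8 + \sqrt{7}\right) \approx 10.646 i$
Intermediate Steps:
$v{\left(u \right)} = \frac{\sqrt{2}}{\sqrt{u}}$ ($v{\left(u \right)} = \frac{\sqrt{2 u}}{u} = \frac{\sqrt{2} \sqrt{u}}{u} = \frac{\sqrt{2}}{\sqrt{u}}$)
$P{\left(L,Z \right)} = \sqrt{-4 + Z}$
$P{\left(11,X{\left(6 \right)} \right)} - 16 v{\left(-8 \right)} = \sqrt{-4 - 3} - 16 \frac{\sqrt{2}}{2 i \sqrt{2}} = \sqrt{-7} - 16 \sqrt{2} \left(- \frac{i \sqrt{2}}{4}\right) = i \sqrt{7} - 16 \left(- \frac{i}{2}\right) = i \sqrt{7} + 8 i = 8 i + i \sqrt{7}$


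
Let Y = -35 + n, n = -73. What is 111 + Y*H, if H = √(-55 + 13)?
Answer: 111 - 108*I*√42 ≈ 111.0 - 699.92*I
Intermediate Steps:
Y = -108 (Y = -35 - 73 = -108)
H = I*√42 (H = √(-42) = I*√42 ≈ 6.4807*I)
111 + Y*H = 111 - 108*I*√42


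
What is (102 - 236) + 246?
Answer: 112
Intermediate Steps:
(102 - 236) + 246 = -134 + 246 = 112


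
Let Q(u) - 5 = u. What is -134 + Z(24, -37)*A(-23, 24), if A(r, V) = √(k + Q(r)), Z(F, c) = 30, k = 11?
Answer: -134 + 30*I*√7 ≈ -134.0 + 79.373*I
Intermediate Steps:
Q(u) = 5 + u
A(r, V) = √(16 + r) (A(r, V) = √(11 + (5 + r)) = √(16 + r))
-134 + Z(24, -37)*A(-23, 24) = -134 + 30*√(16 - 23) = -134 + 30*√(-7) = -134 + 30*(I*√7) = -134 + 30*I*√7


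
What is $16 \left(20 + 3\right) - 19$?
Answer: $349$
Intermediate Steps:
$16 \left(20 + 3\right) - 19 = 16 \cdot 23 - 19 = 368 - 19 = 349$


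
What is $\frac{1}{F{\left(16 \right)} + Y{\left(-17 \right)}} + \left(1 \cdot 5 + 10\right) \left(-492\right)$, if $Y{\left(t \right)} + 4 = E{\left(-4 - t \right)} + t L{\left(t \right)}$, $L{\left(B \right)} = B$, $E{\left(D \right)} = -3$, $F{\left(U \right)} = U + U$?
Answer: $- \frac{2317319}{314} \approx -7380.0$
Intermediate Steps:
$F{\left(U \right)} = 2 U$
$Y{\left(t \right)} = -7 + t^{2}$ ($Y{\left(t \right)} = -4 + \left(-3 + t t\right) = -4 + \left(-3 + t^{2}\right) = -7 + t^{2}$)
$\frac{1}{F{\left(16 \right)} + Y{\left(-17 \right)}} + \left(1 \cdot 5 + 10\right) \left(-492\right) = \frac{1}{2 \cdot 16 - \left(7 - \left(-17\right)^{2}\right)} + \left(1 \cdot 5 + 10\right) \left(-492\right) = \frac{1}{32 + \left(-7 + 289\right)} + \left(5 + 10\right) \left(-492\right) = \frac{1}{32 + 282} + 15 \left(-492\right) = \frac{1}{314} - 7380 = - \frac{2317319}{314}$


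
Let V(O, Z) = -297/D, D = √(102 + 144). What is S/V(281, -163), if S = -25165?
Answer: 25165*√246/297 ≈ 1328.9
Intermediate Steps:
D = √246 ≈ 15.684
V(O, Z) = -99*√246/82 (V(O, Z) = -297*√246/246 = -99*√246/82)
S/V(281, -163) = -25165*(-√246/297) = -(-25165)*√246/297 = 25165*√246/297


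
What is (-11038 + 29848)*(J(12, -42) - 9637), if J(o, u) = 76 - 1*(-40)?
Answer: -179090010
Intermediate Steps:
J(o, u) = 116 (J(o, u) = 76 + 40 = 116)
(-11038 + 29848)*(J(12, -42) - 9637) = (-11038 + 29848)*(116 - 9637) = 18810*(-9521) = -179090010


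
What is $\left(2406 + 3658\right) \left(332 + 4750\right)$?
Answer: $30817248$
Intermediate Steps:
$\left(2406 + 3658\right) \left(332 + 4750\right) = 6064 \cdot 5082 = 30817248$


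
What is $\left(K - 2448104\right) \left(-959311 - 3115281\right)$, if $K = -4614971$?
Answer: $28779148890400$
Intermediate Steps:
$\left(K - 2448104\right) \left(-959311 - 3115281\right) = \left(-4614971 - 2448104\right) \left(-959311 - 3115281\right) = \left(-7063075\right) \left(-4074592\right) = 28779148890400$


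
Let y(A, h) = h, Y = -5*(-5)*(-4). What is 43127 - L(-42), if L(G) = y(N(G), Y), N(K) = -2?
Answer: 43227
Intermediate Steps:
Y = -100 (Y = 25*(-4) = -100)
L(G) = -100
43127 - L(-42) = 43127 - 1*(-100) = 43127 + 100 = 43227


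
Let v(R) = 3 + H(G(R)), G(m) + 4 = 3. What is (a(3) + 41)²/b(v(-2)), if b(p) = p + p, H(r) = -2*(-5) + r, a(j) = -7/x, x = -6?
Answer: 64009/864 ≈ 74.084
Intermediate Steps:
G(m) = -1 (G(m) = -4 + 3 = -1)
a(j) = 7/6 (a(j) = -7/(-6) = -7*(-⅙) = 7/6)
H(r) = 10 + r
v(R) = 12 (v(R) = 3 + (10 - 1) = 3 + 9 = 12)
b(p) = 2*p
(a(3) + 41)²/b(v(-2)) = (7/6 + 41)²/((2*12)) = (253/6)²/24 = (64009/36)*(1/24) = 64009/864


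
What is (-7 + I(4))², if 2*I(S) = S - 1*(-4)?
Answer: 9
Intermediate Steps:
I(S) = 2 + S/2 (I(S) = (S - 1*(-4))/2 = (S + 4)/2 = (4 + S)/2 = 2 + S/2)
(-7 + I(4))² = (-7 + (2 + (½)*4))² = (-7 + (2 + 2))² = (-7 + 4)² = (-3)² = 9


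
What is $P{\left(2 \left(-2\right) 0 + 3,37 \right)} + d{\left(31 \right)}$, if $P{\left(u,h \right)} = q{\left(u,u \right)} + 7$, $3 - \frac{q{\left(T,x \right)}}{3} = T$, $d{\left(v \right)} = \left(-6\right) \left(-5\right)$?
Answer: $37$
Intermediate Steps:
$d{\left(v \right)} = 30$
$q{\left(T,x \right)} = 9 - 3 T$
$P{\left(u,h \right)} = 16 - 3 u$ ($P{\left(u,h \right)} = \left(9 - 3 u\right) + 7 = 16 - 3 u$)
$P{\left(2 \left(-2\right) 0 + 3,37 \right)} + d{\left(31 \right)} = \left(16 - 3 \left(2 \left(-2\right) 0 + 3\right)\right) + 30 = \left(16 - 3 \left(\left(-4\right) 0 + 3\right)\right) + 30 = \left(16 - 3 \left(0 + 3\right)\right) + 30 = \left(16 - 9\right) + 30 = 7 + 30 = 37$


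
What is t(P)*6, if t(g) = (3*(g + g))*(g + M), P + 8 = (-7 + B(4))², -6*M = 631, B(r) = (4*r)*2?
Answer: 11368842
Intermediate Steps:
B(r) = 8*r
M = -631/6 (M = -⅙*631 = -631/6 ≈ -105.17)
P = 617 (P = -8 + (-7 + 8*4)² = -8 + (-7 + 32)² = -8 + 25² = -8 + 625 = 617)
t(g) = 6*g*(-631/6 + g) (t(g) = (3*(g + g))*(g - 631/6) = (3*(2*g))*(-631/6 + g) = (6*g)*(-631/6 + g) = 6*g*(-631/6 + g))
t(P)*6 = (617*(-631 + 6*617))*6 = (617*(-631 + 3702))*6 = (617*3071)*6 = 1894807*6 = 11368842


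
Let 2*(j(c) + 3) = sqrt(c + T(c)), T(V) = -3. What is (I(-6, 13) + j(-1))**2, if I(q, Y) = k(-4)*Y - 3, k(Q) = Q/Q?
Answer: (7 + I)**2 ≈ 48.0 + 14.0*I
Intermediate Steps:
k(Q) = 1
I(q, Y) = -3 + Y (I(q, Y) = 1*Y - 3 = Y - 3 = -3 + Y)
j(c) = -3 + sqrt(-3 + c)/2 (j(c) = -3 + sqrt(c - 3)/2 = -3 + sqrt(-3 + c)/2)
(I(-6, 13) + j(-1))**2 = ((-3 + 13) + (-3 + sqrt(-3 - 1)/2))**2 = (10 + (-3 + sqrt(-4)/2))**2 = (10 + (-3 + (2*I)/2))**2 = (10 + (-3 + I))**2 = (7 + I)**2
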